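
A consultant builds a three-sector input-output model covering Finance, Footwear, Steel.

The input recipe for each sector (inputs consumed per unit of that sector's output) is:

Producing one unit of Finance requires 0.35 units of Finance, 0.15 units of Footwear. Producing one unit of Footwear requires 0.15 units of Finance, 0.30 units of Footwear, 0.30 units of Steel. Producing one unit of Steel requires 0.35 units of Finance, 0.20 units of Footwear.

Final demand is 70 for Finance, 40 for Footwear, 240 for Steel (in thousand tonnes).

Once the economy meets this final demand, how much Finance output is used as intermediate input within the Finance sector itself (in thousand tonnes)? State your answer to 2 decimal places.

I − A =
  [   0.65    -0.15    -0.35]
  [  -0.15     0.70    -0.20]
  [   0.00    -0.30     1.00]
Cofactors of I−A, C_ij = (−1)^(i+j)·(minor ij) (rows/columns in the sector order above):
  C_11 = (0.70)(1.00) − (-0.20)(-0.30) = 0.6400
  C_12 = −[(-0.15)(1.00) − (-0.20)(0.00)] = 0.1500
  C_13 = (-0.15)(-0.30) − (0.70)(0.00) = 0.0450
  C_21 = −[(-0.15)(1.00) − (-0.35)(-0.30)] = 0.2550
  C_22 = (0.65)(1.00) − (-0.35)(0.00) = 0.6500
  C_23 = −[(0.65)(-0.30) − (-0.15)(0.00)] = 0.1950
  C_31 = (-0.15)(-0.20) − (-0.35)(0.70) = 0.2750
  C_32 = −[(0.65)(-0.20) − (-0.35)(-0.15)] = 0.1825
  C_33 = (0.65)(0.70) − (-0.15)(-0.15) = 0.4325
det(I−A) = Σ_j (I−A)_1j·C_1j = (0.65)(0.6400) + (-0.15)(0.1500) + (-0.35)(0.0450) = 0.37775
adj(I−A) = Cᵀ =
  [ 0.6400   0.2550   0.2750]
  [ 0.1500   0.6500   0.1825]
  [ 0.0450   0.1950   0.4325]
(I − A)⁻¹ = adj(I−A) / det(I−A) ≈
  [   1.6942     0.6750     0.7280]
  [   0.3971     1.7207     0.4831]
  [   0.1191     0.5162     1.1449]
First solve x = (I − A)⁻¹ d = adj(I−A)·d / det(I−A); in particular x_1 = (0.6400·70 + 0.2550·40 + 0.2750·240) / 0.37775 = 121.00 / 0.37775 ≈ 320.3177.
Intermediate flow from 1 to 1: z_11 = a_11 · x_1 = 0.35 × 121.00 / 0.37775 = 42.35 / 0.37775 ≈ 112.11.

z_11 = 112.11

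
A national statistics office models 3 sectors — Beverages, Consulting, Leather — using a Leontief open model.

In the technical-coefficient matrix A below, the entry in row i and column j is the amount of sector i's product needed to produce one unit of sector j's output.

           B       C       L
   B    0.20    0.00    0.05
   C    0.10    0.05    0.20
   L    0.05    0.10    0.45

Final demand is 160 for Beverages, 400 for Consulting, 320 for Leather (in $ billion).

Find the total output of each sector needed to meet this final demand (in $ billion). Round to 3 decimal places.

I − A =
  [   0.80     0.00    -0.05]
  [  -0.10     0.95    -0.20]
  [  -0.05    -0.10     0.55]
Cofactors of I−A, C_ij = (−1)^(i+j)·(minor ij) (rows/columns in the sector order above):
  C_11 = (0.95)(0.55) − (-0.20)(-0.10) = 0.5025
  C_12 = −[(-0.10)(0.55) − (-0.20)(-0.05)] = 0.0650
  C_13 = (-0.10)(-0.10) − (0.95)(-0.05) = 0.0575
  C_21 = −[(0.00)(0.55) − (-0.05)(-0.10)] = 0.0050
  C_22 = (0.80)(0.55) − (-0.05)(-0.05) = 0.4375
  C_23 = −[(0.80)(-0.10) − (0.00)(-0.05)] = 0.0800
  C_31 = (0.00)(-0.20) − (-0.05)(0.95) = 0.0475
  C_32 = −[(0.80)(-0.20) − (-0.05)(-0.10)] = 0.1650
  C_33 = (0.80)(0.95) − (0.00)(-0.10) = 0.7600
det(I−A) = Σ_j (I−A)_1j·C_1j = (0.80)(0.5025) + (0.00)(0.0650) + (-0.05)(0.0575) = 0.399125
adj(I−A) = Cᵀ =
  [ 0.5025   0.0050   0.0475]
  [ 0.0650   0.4375   0.1650]
  [ 0.0575   0.0800   0.7600]
(I − A)⁻¹ = adj(I−A) / det(I−A) ≈
  [   1.2590     0.0125     0.1190]
  [   0.1629     1.0961     0.4134]
  [   0.1441     0.2004     1.9042]
x = (I − A)⁻¹ d = adj(I−A)·d / det(I−A), with det(I−A) = 0.399125:
  x_B = (0.5025·160 + 0.0050·400 + 0.0475·320) / 0.399125 = 97.60 / 0.399125 ≈ 244.535
  x_C = (0.0650·160 + 0.4375·400 + 0.1650·320) / 0.399125 = 238.20 / 0.399125 ≈ 596.806
  x_L = (0.0575·160 + 0.0800·400 + 0.7600·320) / 0.399125 = 284.40 / 0.399125 ≈ 712.559

x_B = 244.535, x_C = 596.806, x_L = 712.559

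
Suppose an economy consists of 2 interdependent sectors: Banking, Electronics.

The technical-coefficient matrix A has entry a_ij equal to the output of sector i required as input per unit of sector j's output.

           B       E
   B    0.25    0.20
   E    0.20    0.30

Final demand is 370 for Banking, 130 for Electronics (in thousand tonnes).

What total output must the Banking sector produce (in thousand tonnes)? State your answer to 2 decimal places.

x_B = 587.63

I − A =
  [   0.75    -0.20]
  [  -0.20     0.70]
det(I−A) = (0.75)(0.70) − (-0.20)(-0.20) = 0.4850
adj(I−A) = [[0.70, 0.20], [0.20, 0.75]]
(I − A)⁻¹ = adj(I−A) / det(I−A) ≈
  [   1.4433     0.4124]
  [   0.4124     1.5464]
x = (I − A)⁻¹ d = adj(I−A)·d / det(I−A), with det(I−A) = 0.4850:
  x_B = (0.70·370 + 0.20·130) / 0.4850 = 285.00 / 0.4850 ≈ 587.63
  x_E = (0.20·370 + 0.75·130) / 0.4850 = 171.50 / 0.4850 ≈ 353.61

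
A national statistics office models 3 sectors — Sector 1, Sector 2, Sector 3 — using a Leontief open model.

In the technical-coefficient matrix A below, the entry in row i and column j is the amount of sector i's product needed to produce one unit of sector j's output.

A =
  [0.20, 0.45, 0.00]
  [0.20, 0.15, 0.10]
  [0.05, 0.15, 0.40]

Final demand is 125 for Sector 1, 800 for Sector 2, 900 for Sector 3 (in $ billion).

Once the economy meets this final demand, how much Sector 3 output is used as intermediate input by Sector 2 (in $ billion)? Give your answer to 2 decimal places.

z_32 = 208.22

I − A =
  [   0.80    -0.45     0.00]
  [  -0.20     0.85    -0.10]
  [  -0.05    -0.15     0.60]
Cofactors of I−A, C_ij = (−1)^(i+j)·(minor ij) (rows/columns in the sector order above):
  C_11 = (0.85)(0.60) − (-0.10)(-0.15) = 0.4950
  C_12 = −[(-0.20)(0.60) − (-0.10)(-0.05)] = 0.1250
  C_13 = (-0.20)(-0.15) − (0.85)(-0.05) = 0.0725
  C_21 = −[(-0.45)(0.60) − (0.00)(-0.15)] = 0.2700
  C_22 = (0.80)(0.60) − (0.00)(-0.05) = 0.4800
  C_23 = −[(0.80)(-0.15) − (-0.45)(-0.05)] = 0.1425
  C_31 = (-0.45)(-0.10) − (0.00)(0.85) = 0.0450
  C_32 = −[(0.80)(-0.10) − (0.00)(-0.20)] = 0.0800
  C_33 = (0.80)(0.85) − (-0.45)(-0.20) = 0.5900
det(I−A) = Σ_j (I−A)_1j·C_1j = (0.80)(0.4950) + (-0.45)(0.1250) + (0.00)(0.0725) = 0.33975
adj(I−A) = Cᵀ =
  [ 0.4950   0.2700   0.0450]
  [ 0.1250   0.4800   0.0800]
  [ 0.0725   0.1425   0.5900]
(I − A)⁻¹ = adj(I−A) / det(I−A) ≈
  [   1.4570     0.7947     0.1325]
  [   0.3679     1.4128     0.2355]
  [   0.2134     0.4194     1.7366]
First solve x = (I − A)⁻¹ d = adj(I−A)·d / det(I−A); in particular x_2 = (0.1250·125 + 0.4800·800 + 0.0800·900) / 0.33975 = 471.625 / 0.33975 ≈ 1388.1531.
Intermediate flow from 3 to 2: z_32 = a_32 · x_2 = 0.15 × 471.625 / 0.33975 = 70.74375 / 0.33975 ≈ 208.22.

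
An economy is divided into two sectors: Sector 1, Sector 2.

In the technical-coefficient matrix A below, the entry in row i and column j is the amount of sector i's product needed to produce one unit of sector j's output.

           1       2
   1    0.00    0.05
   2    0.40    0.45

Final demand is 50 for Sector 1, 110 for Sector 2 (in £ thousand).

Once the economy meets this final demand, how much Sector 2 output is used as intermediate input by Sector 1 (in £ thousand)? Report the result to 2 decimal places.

I − A =
  [   1.00    -0.05]
  [  -0.40     0.55]
det(I−A) = (1.00)(0.55) − (-0.05)(-0.40) = 0.5300
adj(I−A) = [[0.55, 0.05], [0.40, 1.00]]
(I − A)⁻¹ = adj(I−A) / det(I−A) ≈
  [   1.0377     0.0943]
  [   0.7547     1.8868]
First solve x = (I − A)⁻¹ d = adj(I−A)·d / det(I−A); in particular x_1 = (0.55·50 + 0.05·110) / 0.5300 = 33.00 / 0.5300 ≈ 62.2642.
Intermediate flow from 2 to 1: z_21 = a_21 · x_1 = 0.40 × 33.00 / 0.5300 = 13.20 / 0.5300 ≈ 24.91.

z_21 = 24.91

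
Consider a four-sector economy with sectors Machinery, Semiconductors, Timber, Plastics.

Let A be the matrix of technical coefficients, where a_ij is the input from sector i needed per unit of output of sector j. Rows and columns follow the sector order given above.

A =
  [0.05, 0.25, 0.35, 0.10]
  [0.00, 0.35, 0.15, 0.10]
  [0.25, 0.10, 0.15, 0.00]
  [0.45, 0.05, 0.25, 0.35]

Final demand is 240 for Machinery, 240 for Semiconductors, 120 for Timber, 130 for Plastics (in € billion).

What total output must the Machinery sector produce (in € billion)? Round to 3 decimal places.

x_1 = 644.993

I − A =
  [   0.95    -0.25    -0.35    -0.10]
  [   0.00     0.65    -0.15    -0.10]
  [  -0.25    -0.10     0.85     0.00]
  [  -0.45    -0.05    -0.25     0.65]
Compute the cofactors C_ij = (−1)^(i+j)·(3×3 minor ij) of I−A; the adjugate is their transpose:
adj(I−A) = Cᵀ =
  [ 0.342625   0.167625   0.193750   0.078500]
  [ 0.068875   0.423500   0.125375   0.075750]
  [ 0.108875   0.099125   0.356125   0.032000]
  [ 0.284375   0.186750   0.280750   0.444375]
det(I−A) = Σ_j (I−A)_1j·C_1j = (0.95)(0.342625) + (-0.25)(0.068875) + (-0.35)(0.108875) + (-0.10)(0.284375) = 0.24173125
(I − A)⁻¹ = adj(I−A) / det(I−A) ≈
  [   1.4174     0.6934     0.8015     0.3247]
  [   0.2849     1.7519     0.5187     0.3134]
  [   0.4504     0.4101     1.4732     0.1324]
  [   1.1764     0.7726     1.1614     1.8383]
x = (I − A)⁻¹ d = adj(I−A)·d / det(I−A), with det(I−A) = 0.24173125:
  x_1 = (0.342625·240 + 0.167625·240 + 0.193750·120 + 0.078500·130) / 0.24173125 = 155.915 / 0.24173125 ≈ 644.993
  x_2 = (0.068875·240 + 0.423500·240 + 0.125375·120 + 0.075750·130) / 0.24173125 = 143.0625 / 0.24173125 ≈ 591.825
  x_3 = (0.108875·240 + 0.099125·240 + 0.356125·120 + 0.032000·130) / 0.24173125 = 96.815 / 0.24173125 ≈ 400.507
  x_4 = (0.284375·240 + 0.186750·240 + 0.280750·120 + 0.444375·130) / 0.24173125 = 204.52875 / 0.24173125 ≈ 846.100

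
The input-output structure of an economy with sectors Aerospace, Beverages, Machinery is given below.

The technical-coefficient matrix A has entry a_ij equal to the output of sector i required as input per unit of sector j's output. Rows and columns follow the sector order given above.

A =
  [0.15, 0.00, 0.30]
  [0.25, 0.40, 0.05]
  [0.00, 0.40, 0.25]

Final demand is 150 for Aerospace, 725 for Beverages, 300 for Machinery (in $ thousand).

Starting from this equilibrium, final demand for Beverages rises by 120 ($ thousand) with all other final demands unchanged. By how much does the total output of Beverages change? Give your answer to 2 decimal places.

I − A =
  [   0.85     0.00    -0.30]
  [  -0.25     0.60    -0.05]
  [   0.00    -0.40     0.75]
Cofactors of I−A, C_ij = (−1)^(i+j)·(minor ij) (rows/columns in the sector order above):
  C_11 = (0.60)(0.75) − (-0.05)(-0.40) = 0.4300
  C_12 = −[(-0.25)(0.75) − (-0.05)(0.00)] = 0.1875
  C_13 = (-0.25)(-0.40) − (0.60)(0.00) = 0.1000
  C_21 = −[(0.00)(0.75) − (-0.30)(-0.40)] = 0.1200
  C_22 = (0.85)(0.75) − (-0.30)(0.00) = 0.6375
  C_23 = −[(0.85)(-0.40) − (0.00)(0.00)] = 0.3400
  C_31 = (0.00)(-0.05) − (-0.30)(0.60) = 0.1800
  C_32 = −[(0.85)(-0.05) − (-0.30)(-0.25)] = 0.1175
  C_33 = (0.85)(0.60) − (0.00)(-0.25) = 0.5100
det(I−A) = Σ_j (I−A)_1j·C_1j = (0.85)(0.4300) + (0.00)(0.1875) + (-0.30)(0.1000) = 0.3355
adj(I−A) = Cᵀ =
  [ 0.4300   0.1200   0.1800]
  [ 0.1875   0.6375   0.1175]
  [ 0.1000   0.3400   0.5100]
(I − A)⁻¹ = adj(I−A) / det(I−A) ≈
  [   1.2817     0.3577     0.5365]
  [   0.5589     1.9001     0.3502]
  [   0.2981     1.0134     1.5201]
Δx = (I − A)⁻¹ Δd with Δd having +120 in the Beverages component and 0 elsewhere.
So Δx_B = L_BB · (+120), where L_BB = adj(I−A)_BB / det(I−A) = 0.6375 / 0.3355.
Δx_B = 0.6375 × (+120) / 0.3355 = 76.50 / 0.3355 ≈ 228.02.

Δx_B = 228.02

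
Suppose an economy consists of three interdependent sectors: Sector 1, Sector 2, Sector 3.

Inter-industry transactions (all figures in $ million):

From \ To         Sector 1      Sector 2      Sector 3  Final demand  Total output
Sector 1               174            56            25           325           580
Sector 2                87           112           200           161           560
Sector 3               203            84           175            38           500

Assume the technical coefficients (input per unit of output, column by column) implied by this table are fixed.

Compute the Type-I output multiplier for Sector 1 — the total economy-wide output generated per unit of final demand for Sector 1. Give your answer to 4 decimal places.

m_1 = 3.5320

Technical coefficients a_ij = z_ij / X_j:
  a_11 = 174/580 = 0.30, a_21 = 87/580 = 0.15, a_31 = 203/580 = 0.35
  a_12 = 56/560 = 0.10, a_22 = 112/560 = 0.20, a_32 = 84/560 = 0.15
  a_13 = 25/500 = 0.05, a_23 = 200/500 = 0.40, a_33 = 175/500 = 0.35
I − A =
  [   0.70    -0.10    -0.05]
  [  -0.15     0.80    -0.40]
  [  -0.35    -0.15     0.65]
Cofactors of I−A, C_ij = (−1)^(i+j)·(minor ij) (rows/columns in the sector order above):
  C_11 = (0.80)(0.65) − (-0.40)(-0.15) = 0.4600
  C_12 = −[(-0.15)(0.65) − (-0.40)(-0.35)] = 0.2375
  C_13 = (-0.15)(-0.15) − (0.80)(-0.35) = 0.3025
  C_21 = −[(-0.10)(0.65) − (-0.05)(-0.15)] = 0.0725
  C_22 = (0.70)(0.65) − (-0.05)(-0.35) = 0.4375
  C_23 = −[(0.70)(-0.15) − (-0.10)(-0.35)] = 0.1400
  C_31 = (-0.10)(-0.40) − (-0.05)(0.80) = 0.0800
  C_32 = −[(0.70)(-0.40) − (-0.05)(-0.15)] = 0.2875
  C_33 = (0.70)(0.80) − (-0.10)(-0.15) = 0.5450
det(I−A) = Σ_j (I−A)_1j·C_1j = (0.70)(0.4600) + (-0.10)(0.2375) + (-0.05)(0.3025) = 0.283125
adj(I−A) = Cᵀ =
  [ 0.4600   0.0725   0.0800]
  [ 0.2375   0.4375   0.2875]
  [ 0.3025   0.1400   0.5450]
(I − A)⁻¹ = adj(I−A) / det(I−A) ≈
  [   1.62472     0.25607     0.28256]
  [   0.83885     1.54525     1.01545]
  [   1.06843     0.49448     1.92494]
The output multiplier for sector j is the column-j sum of the Leontief inverse (I − A)⁻¹ = adj(I−A) / det(I−A).
Column 1 of adj(I−A): (0.4600, 0.2375, 0.3025); det(I−A) = 0.283125.
m_1 = (0.4600 + 0.2375 + 0.3025) / 0.283125 = 1.00 / 0.283125 ≈ 3.5320.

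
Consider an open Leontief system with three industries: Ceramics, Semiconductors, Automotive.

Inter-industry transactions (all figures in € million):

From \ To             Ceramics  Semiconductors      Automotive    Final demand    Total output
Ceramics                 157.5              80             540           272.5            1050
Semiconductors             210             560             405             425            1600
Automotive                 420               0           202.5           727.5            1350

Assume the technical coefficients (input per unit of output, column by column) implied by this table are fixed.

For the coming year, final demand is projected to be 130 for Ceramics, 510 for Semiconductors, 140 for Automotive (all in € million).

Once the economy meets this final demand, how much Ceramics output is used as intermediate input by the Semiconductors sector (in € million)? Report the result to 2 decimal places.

Technical coefficients a_ij = z_ij / X_j:
  a_11 = 157.5/1050 = 0.15, a_21 = 210/1050 = 0.20, a_31 = 420/1050 = 0.40
  a_12 = 80/1600 = 0.05, a_22 = 560/1600 = 0.35, a_32 = 0/1600 = 0.00
  a_13 = 540/1350 = 0.40, a_23 = 405/1350 = 0.30, a_33 = 202.5/1350 = 0.15
I − A =
  [   0.85    -0.05    -0.40]
  [  -0.20     0.65    -0.30]
  [  -0.40     0.00     0.85]
Cofactors of I−A, C_ij = (−1)^(i+j)·(minor ij) (rows/columns in the sector order above):
  C_11 = (0.65)(0.85) − (-0.30)(0.00) = 0.5525
  C_12 = −[(-0.20)(0.85) − (-0.30)(-0.40)] = 0.2900
  C_13 = (-0.20)(0.00) − (0.65)(-0.40) = 0.2600
  C_21 = −[(-0.05)(0.85) − (-0.40)(0.00)] = 0.0425
  C_22 = (0.85)(0.85) − (-0.40)(-0.40) = 0.5625
  C_23 = −[(0.85)(0.00) − (-0.05)(-0.40)] = 0.0200
  C_31 = (-0.05)(-0.30) − (-0.40)(0.65) = 0.2750
  C_32 = −[(0.85)(-0.30) − (-0.40)(-0.20)] = 0.3350
  C_33 = (0.85)(0.65) − (-0.05)(-0.20) = 0.5425
det(I−A) = Σ_j (I−A)_1j·C_1j = (0.85)(0.5525) + (-0.05)(0.2900) + (-0.40)(0.2600) = 0.351125
adj(I−A) = Cᵀ =
  [ 0.5525   0.0425   0.2750]
  [ 0.2900   0.5625   0.3350]
  [ 0.2600   0.0200   0.5425]
(I − A)⁻¹ = adj(I−A) / det(I−A) ≈
  [   1.5735     0.1210     0.7832]
  [   0.8259     1.6020     0.9541]
  [   0.7405     0.0570     1.5450]
First solve x = (I − A)⁻¹ d = adj(I−A)·d / det(I−A); in particular x_2 = (0.2900·130 + 0.5625·510 + 0.3350·140) / 0.351125 = 371.475 / 0.351125 ≈ 1057.9566.
Intermediate flow from 1 to 2: z_12 = a_12 · x_2 = 0.05 × 371.475 / 0.351125 = 18.57375 / 0.351125 ≈ 52.90.

z_12 = 52.90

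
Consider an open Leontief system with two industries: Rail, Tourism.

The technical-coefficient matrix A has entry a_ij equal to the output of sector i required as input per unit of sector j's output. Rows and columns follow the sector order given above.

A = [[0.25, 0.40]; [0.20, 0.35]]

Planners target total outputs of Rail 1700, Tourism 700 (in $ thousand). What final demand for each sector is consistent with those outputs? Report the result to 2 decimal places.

d_1 = 995.00, d_2 = 115.00

I − A =
  [   0.75    -0.40]
  [  -0.20     0.65]
d = (I − A) x:
  d_1 = (+0.75)·1700 + (-0.40)·700 = 995.00
  d_2 = (-0.20)·1700 + (+0.65)·700 = 115.00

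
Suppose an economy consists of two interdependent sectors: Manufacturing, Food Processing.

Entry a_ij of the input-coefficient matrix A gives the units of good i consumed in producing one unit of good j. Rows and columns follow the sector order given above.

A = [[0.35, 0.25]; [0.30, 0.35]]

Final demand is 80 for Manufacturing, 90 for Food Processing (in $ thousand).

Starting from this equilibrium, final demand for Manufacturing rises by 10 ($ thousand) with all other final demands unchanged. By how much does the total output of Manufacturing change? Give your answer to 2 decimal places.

I − A =
  [   0.65    -0.25]
  [  -0.30     0.65]
det(I−A) = (0.65)(0.65) − (-0.25)(-0.30) = 0.3475
adj(I−A) = [[0.65, 0.25], [0.30, 0.65]]
(I − A)⁻¹ = adj(I−A) / det(I−A) ≈
  [   1.8705     0.7194]
  [   0.8633     1.8705]
Δx = (I − A)⁻¹ Δd with Δd having +10 in the Manufacturing component and 0 elsewhere.
So Δx_M = L_MM · (+10), where L_MM = adj(I−A)_MM / det(I−A) = 0.65 / 0.3475.
Δx_M = 0.65 × (+10) / 0.3475 = 6.50 / 0.3475 ≈ 18.71.

Δx_M = 18.71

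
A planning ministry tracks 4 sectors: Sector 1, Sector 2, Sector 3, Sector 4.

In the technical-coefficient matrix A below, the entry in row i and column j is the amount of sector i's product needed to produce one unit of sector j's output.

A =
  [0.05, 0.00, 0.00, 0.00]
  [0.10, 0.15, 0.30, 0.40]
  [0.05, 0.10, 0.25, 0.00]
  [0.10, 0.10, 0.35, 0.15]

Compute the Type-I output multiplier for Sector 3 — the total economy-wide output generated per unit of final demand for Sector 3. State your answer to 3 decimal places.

m_3 = 2.974

I − A =
  [   0.95     0.00     0.00     0.00]
  [  -0.10     0.85    -0.30    -0.40]
  [  -0.05    -0.10     0.75     0.00]
  [  -0.10    -0.10    -0.35     0.85]
Compute the cofactors C_ij = (−1)^(i+j)·(3×3 minor ij) of I−A; the adjugate is their transpose:
adj(I−A) = Cᵀ =
  [ 0.472375   0.000000   0.000000   0.000000]
  [ 0.113500   0.605625   0.375250   0.285000]
  [ 0.046625   0.080750   0.648375   0.038000]
  [ 0.088125   0.104500   0.311125   0.577125]
det(I−A) = Σ_j (I−A)_1j·C_1j = (0.95)(0.472375) + (0.00)(0.113500) + (0.00)(0.046625) + (0.00)(0.088125) = 0.44875625
(I − A)⁻¹ = adj(I−A) / det(I−A) ≈
  [   1.0526     0.0000     0.0000     0.0000]
  [   0.2529     1.3496     0.8362     0.6351]
  [   0.1039     0.1799     1.4448     0.0847]
  [   0.1964     0.2329     0.6933     1.2861]
The output multiplier for sector j is the column-j sum of the Leontief inverse (I − A)⁻¹ = adj(I−A) / det(I−A).
Column 3 of adj(I−A): (0.000000, 0.375250, 0.648375, 0.311125); det(I−A) = 0.44875625.
m_3 = (0.000000 + 0.375250 + 0.648375 + 0.311125) / 0.44875625 = 1.33475 / 0.44875625 ≈ 2.974.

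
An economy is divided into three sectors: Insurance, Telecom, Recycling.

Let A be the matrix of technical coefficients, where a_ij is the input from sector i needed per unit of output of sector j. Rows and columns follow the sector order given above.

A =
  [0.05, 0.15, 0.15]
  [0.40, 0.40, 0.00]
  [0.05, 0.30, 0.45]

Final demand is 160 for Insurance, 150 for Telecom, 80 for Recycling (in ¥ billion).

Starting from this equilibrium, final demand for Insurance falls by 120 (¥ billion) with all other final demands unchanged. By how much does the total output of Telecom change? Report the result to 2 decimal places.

I − A =
  [   0.95    -0.15    -0.15]
  [  -0.40     0.60     0.00]
  [  -0.05    -0.30     0.55]
Cofactors of I−A, C_ij = (−1)^(i+j)·(minor ij) (rows/columns in the sector order above):
  C_11 = (0.60)(0.55) − (0.00)(-0.30) = 0.3300
  C_12 = −[(-0.40)(0.55) − (0.00)(-0.05)] = 0.2200
  C_13 = (-0.40)(-0.30) − (0.60)(-0.05) = 0.1500
  C_21 = −[(-0.15)(0.55) − (-0.15)(-0.30)] = 0.1275
  C_22 = (0.95)(0.55) − (-0.15)(-0.05) = 0.5150
  C_23 = −[(0.95)(-0.30) − (-0.15)(-0.05)] = 0.2925
  C_31 = (-0.15)(0.00) − (-0.15)(0.60) = 0.0900
  C_32 = −[(0.95)(0.00) − (-0.15)(-0.40)] = 0.0600
  C_33 = (0.95)(0.60) − (-0.15)(-0.40) = 0.5100
det(I−A) = Σ_j (I−A)_1j·C_1j = (0.95)(0.3300) + (-0.15)(0.2200) + (-0.15)(0.1500) = 0.2580
adj(I−A) = Cᵀ =
  [ 0.3300   0.1275   0.0900]
  [ 0.2200   0.5150   0.0600]
  [ 0.1500   0.2925   0.5100]
(I − A)⁻¹ = adj(I−A) / det(I−A) ≈
  [   1.2791     0.4942     0.3488]
  [   0.8527     1.9961     0.2326]
  [   0.5814     1.1337     1.9767]
Δx = (I − A)⁻¹ Δd with Δd having -120 in the Insurance component and 0 elsewhere.
So Δx_T = L_TI · (-120), where L_TI = adj(I−A)_TI / det(I−A) = 0.2200 / 0.2580.
Δx_T = 0.2200 × (-120) / 0.2580 = -26.40 / 0.2580 ≈ -102.33.

Δx_T = -102.33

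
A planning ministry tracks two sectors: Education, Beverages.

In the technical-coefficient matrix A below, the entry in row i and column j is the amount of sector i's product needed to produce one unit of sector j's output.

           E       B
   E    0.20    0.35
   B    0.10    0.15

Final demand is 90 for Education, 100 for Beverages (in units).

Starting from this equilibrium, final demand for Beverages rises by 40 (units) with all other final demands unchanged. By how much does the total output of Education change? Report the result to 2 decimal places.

Δx_E = 21.71

I − A =
  [   0.80    -0.35]
  [  -0.10     0.85]
det(I−A) = (0.80)(0.85) − (-0.35)(-0.10) = 0.6450
adj(I−A) = [[0.85, 0.35], [0.10, 0.80]]
(I − A)⁻¹ = adj(I−A) / det(I−A) ≈
  [   1.3178     0.5426]
  [   0.1550     1.2403]
Δx = (I − A)⁻¹ Δd with Δd having +40 in the Beverages component and 0 elsewhere.
So Δx_E = L_EB · (+40), where L_EB = adj(I−A)_EB / det(I−A) = 0.35 / 0.6450.
Δx_E = 0.35 × (+40) / 0.6450 = 14.00 / 0.6450 ≈ 21.71.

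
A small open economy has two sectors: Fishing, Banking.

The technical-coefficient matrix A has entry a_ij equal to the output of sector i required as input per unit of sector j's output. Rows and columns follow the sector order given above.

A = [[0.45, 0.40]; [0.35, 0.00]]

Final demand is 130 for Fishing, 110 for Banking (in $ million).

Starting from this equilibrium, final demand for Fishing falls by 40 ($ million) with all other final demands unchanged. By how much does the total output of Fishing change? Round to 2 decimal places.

Δx_1 = -97.56

I − A =
  [   0.55    -0.40]
  [  -0.35     1.00]
det(I−A) = (0.55)(1.00) − (-0.40)(-0.35) = 0.4100
adj(I−A) = [[1.00, 0.40], [0.35, 0.55]]
(I − A)⁻¹ = adj(I−A) / det(I−A) ≈
  [   2.4390     0.9756]
  [   0.8537     1.3415]
Δx = (I − A)⁻¹ Δd with Δd having -40 in the Fishing component and 0 elsewhere.
So Δx_1 = L_11 · (-40), where L_11 = adj(I−A)_11 / det(I−A) = 1.00 / 0.4100.
Δx_1 = 1.00 × (-40) / 0.4100 = -40.00 / 0.4100 ≈ -97.56.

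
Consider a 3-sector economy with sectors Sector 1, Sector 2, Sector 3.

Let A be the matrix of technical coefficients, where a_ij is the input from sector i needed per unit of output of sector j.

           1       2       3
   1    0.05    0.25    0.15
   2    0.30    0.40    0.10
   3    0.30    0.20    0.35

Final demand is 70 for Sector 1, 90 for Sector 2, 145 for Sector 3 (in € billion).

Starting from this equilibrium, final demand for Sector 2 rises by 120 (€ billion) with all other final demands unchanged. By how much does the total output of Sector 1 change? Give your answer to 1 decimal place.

Δx_1 = 89.1

I − A =
  [   0.95    -0.25    -0.15]
  [  -0.30     0.60    -0.10]
  [  -0.30    -0.20     0.65]
Cofactors of I−A, C_ij = (−1)^(i+j)·(minor ij) (rows/columns in the sector order above):
  C_11 = (0.60)(0.65) − (-0.10)(-0.20) = 0.3700
  C_12 = −[(-0.30)(0.65) − (-0.10)(-0.30)] = 0.2250
  C_13 = (-0.30)(-0.20) − (0.60)(-0.30) = 0.2400
  C_21 = −[(-0.25)(0.65) − (-0.15)(-0.20)] = 0.1925
  C_22 = (0.95)(0.65) − (-0.15)(-0.30) = 0.5725
  C_23 = −[(0.95)(-0.20) − (-0.25)(-0.30)] = 0.2650
  C_31 = (-0.25)(-0.10) − (-0.15)(0.60) = 0.1150
  C_32 = −[(0.95)(-0.10) − (-0.15)(-0.30)] = 0.1400
  C_33 = (0.95)(0.60) − (-0.25)(-0.30) = 0.4950
det(I−A) = Σ_j (I−A)_1j·C_1j = (0.95)(0.3700) + (-0.25)(0.2250) + (-0.15)(0.2400) = 0.25925
adj(I−A) = Cᵀ =
  [ 0.3700   0.1925   0.1150]
  [ 0.2250   0.5725   0.1400]
  [ 0.2400   0.2650   0.4950]
(I − A)⁻¹ = adj(I−A) / det(I−A) ≈
  [   1.4272     0.7425     0.4436]
  [   0.8679     2.2083     0.5400]
  [   0.9257     1.0222     1.9094]
Δx = (I − A)⁻¹ Δd with Δd having +120 in the Sector 2 component and 0 elsewhere.
So Δx_1 = L_12 · (+120), where L_12 = adj(I−A)_12 / det(I−A) = 0.1925 / 0.25925.
Δx_1 = 0.1925 × (+120) / 0.25925 = 23.10 / 0.25925 ≈ 89.1.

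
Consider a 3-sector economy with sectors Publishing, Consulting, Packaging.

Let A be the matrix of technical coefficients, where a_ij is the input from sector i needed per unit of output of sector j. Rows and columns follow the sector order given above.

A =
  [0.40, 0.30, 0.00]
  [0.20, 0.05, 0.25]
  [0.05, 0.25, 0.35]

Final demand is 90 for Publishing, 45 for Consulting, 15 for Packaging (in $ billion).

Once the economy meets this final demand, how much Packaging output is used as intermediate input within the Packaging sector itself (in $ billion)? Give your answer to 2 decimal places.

I − A =
  [   0.60    -0.30     0.00]
  [  -0.20     0.95    -0.25]
  [  -0.05    -0.25     0.65]
Cofactors of I−A, C_ij = (−1)^(i+j)·(minor ij) (rows/columns in the sector order above):
  C_11 = (0.95)(0.65) − (-0.25)(-0.25) = 0.5550
  C_12 = −[(-0.20)(0.65) − (-0.25)(-0.05)] = 0.1425
  C_13 = (-0.20)(-0.25) − (0.95)(-0.05) = 0.0975
  C_21 = −[(-0.30)(0.65) − (0.00)(-0.25)] = 0.1950
  C_22 = (0.60)(0.65) − (0.00)(-0.05) = 0.3900
  C_23 = −[(0.60)(-0.25) − (-0.30)(-0.05)] = 0.1650
  C_31 = (-0.30)(-0.25) − (0.00)(0.95) = 0.0750
  C_32 = −[(0.60)(-0.25) − (0.00)(-0.20)] = 0.1500
  C_33 = (0.60)(0.95) − (-0.30)(-0.20) = 0.5100
det(I−A) = Σ_j (I−A)_1j·C_1j = (0.60)(0.5550) + (-0.30)(0.1425) + (0.00)(0.0975) = 0.29025
adj(I−A) = Cᵀ =
  [ 0.5550   0.1950   0.0750]
  [ 0.1425   0.3900   0.1500]
  [ 0.0975   0.1650   0.5100]
(I − A)⁻¹ = adj(I−A) / det(I−A) ≈
  [   1.9121     0.6718     0.2584]
  [   0.4910     1.3437     0.5168]
  [   0.3359     0.5685     1.7571]
First solve x = (I − A)⁻¹ d = adj(I−A)·d / det(I−A); in particular x_3 = (0.0975·90 + 0.1650·45 + 0.5100·15) / 0.29025 = 23.85 / 0.29025 ≈ 82.1705.
Intermediate flow from 3 to 3: z_33 = a_33 · x_3 = 0.35 × 23.85 / 0.29025 = 8.3475 / 0.29025 ≈ 28.76.

z_33 = 28.76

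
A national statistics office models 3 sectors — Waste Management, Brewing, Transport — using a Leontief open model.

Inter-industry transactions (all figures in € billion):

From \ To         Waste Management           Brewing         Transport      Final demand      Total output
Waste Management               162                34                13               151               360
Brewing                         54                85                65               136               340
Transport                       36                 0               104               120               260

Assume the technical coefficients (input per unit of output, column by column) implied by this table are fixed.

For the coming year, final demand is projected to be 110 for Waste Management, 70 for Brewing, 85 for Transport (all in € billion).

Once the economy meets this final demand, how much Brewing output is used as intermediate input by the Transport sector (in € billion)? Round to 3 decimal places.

Technical coefficients a_ij = z_ij / X_j:
  a_11 = 162/360 = 0.45, a_21 = 54/360 = 0.15, a_31 = 36/360 = 0.10
  a_12 = 34/340 = 0.10, a_22 = 85/340 = 0.25, a_32 = 0/340 = 0.00
  a_13 = 13/260 = 0.05, a_23 = 65/260 = 0.25, a_33 = 104/260 = 0.40
I − A =
  [   0.55    -0.10    -0.05]
  [  -0.15     0.75    -0.25]
  [  -0.10     0.00     0.60]
Cofactors of I−A, C_ij = (−1)^(i+j)·(minor ij) (rows/columns in the sector order above):
  C_11 = (0.75)(0.60) − (-0.25)(0.00) = 0.4500
  C_12 = −[(-0.15)(0.60) − (-0.25)(-0.10)] = 0.1150
  C_13 = (-0.15)(0.00) − (0.75)(-0.10) = 0.0750
  C_21 = −[(-0.10)(0.60) − (-0.05)(0.00)] = 0.0600
  C_22 = (0.55)(0.60) − (-0.05)(-0.10) = 0.3250
  C_23 = −[(0.55)(0.00) − (-0.10)(-0.10)] = 0.0100
  C_31 = (-0.10)(-0.25) − (-0.05)(0.75) = 0.0625
  C_32 = −[(0.55)(-0.25) − (-0.05)(-0.15)] = 0.1450
  C_33 = (0.55)(0.75) − (-0.10)(-0.15) = 0.3975
det(I−A) = Σ_j (I−A)_1j·C_1j = (0.55)(0.4500) + (-0.10)(0.1150) + (-0.05)(0.0750) = 0.23225
adj(I−A) = Cᵀ =
  [ 0.4500   0.0600   0.0625]
  [ 0.1150   0.3250   0.1450]
  [ 0.0750   0.0100   0.3975]
(I − A)⁻¹ = adj(I−A) / det(I−A) ≈
  [   1.9376     0.2583     0.2691]
  [   0.4952     1.3994     0.6243]
  [   0.3229     0.0431     1.7115]
First solve x = (I − A)⁻¹ d = adj(I−A)·d / det(I−A); in particular x_3 = (0.0750·110 + 0.0100·70 + 0.3975·85) / 0.23225 = 42.7375 / 0.23225 ≈ 184.01507.
Intermediate flow from 2 to 3: z_23 = a_23 · x_3 = 0.25 × 42.7375 / 0.23225 = 10.684375 / 0.23225 ≈ 46.004.

z_23 = 46.004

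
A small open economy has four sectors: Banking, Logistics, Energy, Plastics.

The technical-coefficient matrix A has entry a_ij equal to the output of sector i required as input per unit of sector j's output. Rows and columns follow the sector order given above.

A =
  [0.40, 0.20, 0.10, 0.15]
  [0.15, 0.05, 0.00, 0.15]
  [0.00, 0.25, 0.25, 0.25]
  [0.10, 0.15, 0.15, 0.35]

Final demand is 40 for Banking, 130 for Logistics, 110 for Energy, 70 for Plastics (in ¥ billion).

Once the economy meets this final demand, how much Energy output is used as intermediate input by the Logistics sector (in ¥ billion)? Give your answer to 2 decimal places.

I − A =
  [   0.60    -0.20    -0.10    -0.15]
  [  -0.15     0.95     0.00    -0.15]
  [   0.00    -0.25     0.75    -0.25]
  [  -0.10    -0.15    -0.15     0.65]
Compute the cofactors C_ij = (−1)^(i+j)·(3×3 minor ij) of I−A; the adjugate is their transpose:
adj(I−A) = Cᵀ =
  [ 0.405000   0.132500   0.085375   0.156875]
  [ 0.078750   0.256250   0.028125   0.088125]
  [ 0.057500   0.121250   0.316875   0.163125]
  [ 0.093750   0.107500   0.092750   0.401250]
det(I−A) = Σ_j (I−A)_1j·C_1j = (0.60)(0.405000) + (-0.20)(0.078750) + (-0.10)(0.057500) + (-0.15)(0.093750) = 0.2074375
(I − A)⁻¹ = adj(I−A) / det(I−A) ≈
  [   1.9524     0.6387     0.4116     0.7563]
  [   0.3796     1.2353     0.1356     0.4248]
  [   0.2772     0.5845     1.5276     0.7864]
  [   0.4519     0.5182     0.4471     1.9343]
First solve x = (I − A)⁻¹ d = adj(I−A)·d / det(I−A); in particular x_2 = (0.078750·40 + 0.256250·130 + 0.028125·110 + 0.088125·70) / 0.2074375 = 45.725 / 0.2074375 ≈ 220.4278.
Intermediate flow from 3 to 2: z_32 = a_32 · x_2 = 0.25 × 45.725 / 0.2074375 = 11.43125 / 0.2074375 ≈ 55.11.

z_32 = 55.11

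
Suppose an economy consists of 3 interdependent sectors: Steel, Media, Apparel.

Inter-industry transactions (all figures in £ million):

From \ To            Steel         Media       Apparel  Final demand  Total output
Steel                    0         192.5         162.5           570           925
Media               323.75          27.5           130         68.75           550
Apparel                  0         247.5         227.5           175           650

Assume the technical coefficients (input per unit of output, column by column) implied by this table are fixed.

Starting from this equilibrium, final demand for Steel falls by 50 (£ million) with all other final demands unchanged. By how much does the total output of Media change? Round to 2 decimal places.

Δx_M = -27.85

Technical coefficients a_ij = z_ij / X_j:
  a_SS = 0/925 = 0.00, a_MS = 323.75/925 = 0.35, a_AS = 0/925 = 0.00
  a_SM = 192.5/550 = 0.35, a_MM = 27.5/550 = 0.05, a_AM = 247.5/550 = 0.45
  a_SA = 162.5/650 = 0.25, a_MA = 130/650 = 0.20, a_AA = 227.5/650 = 0.35
I − A =
  [   1.00    -0.35    -0.25]
  [  -0.35     0.95    -0.20]
  [   0.00    -0.45     0.65]
Cofactors of I−A, C_ij = (−1)^(i+j)·(minor ij) (rows/columns in the sector order above):
  C_11 = (0.95)(0.65) − (-0.20)(-0.45) = 0.5275
  C_12 = −[(-0.35)(0.65) − (-0.20)(0.00)] = 0.2275
  C_13 = (-0.35)(-0.45) − (0.95)(0.00) = 0.1575
  C_21 = −[(-0.35)(0.65) − (-0.25)(-0.45)] = 0.3400
  C_22 = (1.00)(0.65) − (-0.25)(0.00) = 0.6500
  C_23 = −[(1.00)(-0.45) − (-0.35)(0.00)] = 0.4500
  C_31 = (-0.35)(-0.20) − (-0.25)(0.95) = 0.3075
  C_32 = −[(1.00)(-0.20) − (-0.25)(-0.35)] = 0.2875
  C_33 = (1.00)(0.95) − (-0.35)(-0.35) = 0.8275
det(I−A) = Σ_j (I−A)_1j·C_1j = (1.00)(0.5275) + (-0.35)(0.2275) + (-0.25)(0.1575) = 0.4085
adj(I−A) = Cᵀ =
  [ 0.5275   0.3400   0.3075]
  [ 0.2275   0.6500   0.2875]
  [ 0.1575   0.4500   0.8275]
(I − A)⁻¹ = adj(I−A) / det(I−A) ≈
  [   1.2913     0.8323     0.7528]
  [   0.5569     1.5912     0.7038]
  [   0.3856     1.1016     2.0257]
Δx = (I − A)⁻¹ Δd with Δd having -50 in the Steel component and 0 elsewhere.
So Δx_M = L_MS · (-50), where L_MS = adj(I−A)_MS / det(I−A) = 0.2275 / 0.4085.
Δx_M = 0.2275 × (-50) / 0.4085 = -11.375 / 0.4085 ≈ -27.85.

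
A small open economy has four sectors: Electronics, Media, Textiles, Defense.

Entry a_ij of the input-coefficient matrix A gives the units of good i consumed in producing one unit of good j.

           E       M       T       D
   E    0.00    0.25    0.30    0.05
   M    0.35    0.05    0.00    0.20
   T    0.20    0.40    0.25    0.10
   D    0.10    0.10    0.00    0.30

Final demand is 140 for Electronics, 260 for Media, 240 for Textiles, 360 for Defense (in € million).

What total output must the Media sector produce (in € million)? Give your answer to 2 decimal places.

x_M = 645.22

I − A =
  [   1.00    -0.25    -0.30    -0.05]
  [  -0.35     0.95     0.00    -0.20]
  [  -0.20    -0.40     0.75    -0.10]
  [  -0.10    -0.10     0.00     0.70]
Compute the cofactors C_ij = (−1)^(i+j)·(3×3 minor ij) of I−A; the adjugate is their transpose:
adj(I−A) = Cᵀ =
  [ 0.483750   0.222000   0.193500   0.125625]
  [ 0.198750   0.476250   0.079500   0.161625]
  [ 0.248000   0.326500   0.572250   0.192750]
  [ 0.097500   0.099750   0.039000   0.547875]
det(I−A) = Σ_j (I−A)_1j·C_1j = (1.00)(0.483750) + (-0.25)(0.198750) + (-0.30)(0.248000) + (-0.05)(0.097500) = 0.3547875
(I − A)⁻¹ = adj(I−A) / det(I−A) ≈
  [   1.3635     0.6257     0.5454     0.3541]
  [   0.5602     1.3424     0.2241     0.4556]
  [   0.6990     0.9203     1.6129     0.5433]
  [   0.2748     0.2812     0.1099     1.5442]
x = (I − A)⁻¹ d = adj(I−A)·d / det(I−A), with det(I−A) = 0.3547875:
  x_E = (0.483750·140 + 0.222000·260 + 0.193500·240 + 0.125625·360) / 0.3547875 = 217.11 / 0.3547875 ≈ 611.94
  x_M = (0.198750·140 + 0.476250·260 + 0.079500·240 + 0.161625·360) / 0.3547875 = 228.915 / 0.3547875 ≈ 645.22
  x_T = (0.248000·140 + 0.326500·260 + 0.572250·240 + 0.192750·360) / 0.3547875 = 326.34 / 0.3547875 ≈ 919.82
  x_D = (0.097500·140 + 0.099750·260 + 0.039000·240 + 0.547875·360) / 0.3547875 = 246.18 / 0.3547875 ≈ 693.88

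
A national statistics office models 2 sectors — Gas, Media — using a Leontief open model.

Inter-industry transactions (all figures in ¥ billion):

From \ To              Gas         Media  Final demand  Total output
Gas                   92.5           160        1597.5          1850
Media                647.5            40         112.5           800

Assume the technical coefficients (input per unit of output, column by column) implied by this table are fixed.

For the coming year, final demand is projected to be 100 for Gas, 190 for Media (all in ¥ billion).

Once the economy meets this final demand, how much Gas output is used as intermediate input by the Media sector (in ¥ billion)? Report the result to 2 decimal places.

Technical coefficients a_ij = z_ij / X_j:
  a_GG = 92.5/1850 = 0.05, a_MG = 647.5/1850 = 0.35
  a_GM = 160/800 = 0.20, a_MM = 40/800 = 0.05
I − A =
  [   0.95    -0.20]
  [  -0.35     0.95]
det(I−A) = (0.95)(0.95) − (-0.20)(-0.35) = 0.8325
adj(I−A) = [[0.95, 0.20], [0.35, 0.95]]
(I − A)⁻¹ = adj(I−A) / det(I−A) ≈
  [   1.1411     0.2402]
  [   0.4204     1.1411]
First solve x = (I − A)⁻¹ d = adj(I−A)·d / det(I−A); in particular x_M = (0.35·100 + 0.95·190) / 0.8325 = 215.50 / 0.8325 ≈ 258.8589.
Intermediate flow from G to M: z_GM = a_GM · x_M = 0.20 × 215.50 / 0.8325 = 43.10 / 0.8325 ≈ 51.77.

z_GM = 51.77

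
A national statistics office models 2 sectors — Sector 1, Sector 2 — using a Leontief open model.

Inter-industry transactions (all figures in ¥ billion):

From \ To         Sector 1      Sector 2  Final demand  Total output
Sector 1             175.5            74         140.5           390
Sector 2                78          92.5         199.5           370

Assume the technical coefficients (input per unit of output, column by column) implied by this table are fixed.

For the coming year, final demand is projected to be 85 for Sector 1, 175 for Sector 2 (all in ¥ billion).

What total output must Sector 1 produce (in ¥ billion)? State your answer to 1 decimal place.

Technical coefficients a_ij = z_ij / X_j:
  a_11 = 175.5/390 = 0.45, a_21 = 78/390 = 0.20
  a_12 = 74/370 = 0.20, a_22 = 92.5/370 = 0.25
I − A =
  [   0.55    -0.20]
  [  -0.20     0.75]
det(I−A) = (0.55)(0.75) − (-0.20)(-0.20) = 0.3725
adj(I−A) = [[0.75, 0.20], [0.20, 0.55]]
(I − A)⁻¹ = adj(I−A) / det(I−A) ≈
  [   2.0134     0.5369]
  [   0.5369     1.4765]
x = (I − A)⁻¹ d = adj(I−A)·d / det(I−A), with det(I−A) = 0.3725:
  x_1 = (0.75·85 + 0.20·175) / 0.3725 = 98.75 / 0.3725 ≈ 265.1
  x_2 = (0.20·85 + 0.55·175) / 0.3725 = 113.25 / 0.3725 ≈ 304.0

x_1 = 265.1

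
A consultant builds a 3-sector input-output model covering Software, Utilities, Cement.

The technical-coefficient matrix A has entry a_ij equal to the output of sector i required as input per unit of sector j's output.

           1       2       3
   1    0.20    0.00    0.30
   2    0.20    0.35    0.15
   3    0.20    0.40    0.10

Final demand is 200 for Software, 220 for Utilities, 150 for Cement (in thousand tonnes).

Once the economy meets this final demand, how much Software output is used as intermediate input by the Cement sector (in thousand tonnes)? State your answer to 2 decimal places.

I − A =
  [   0.80     0.00    -0.30]
  [  -0.20     0.65    -0.15]
  [  -0.20    -0.40     0.90]
Cofactors of I−A, C_ij = (−1)^(i+j)·(minor ij) (rows/columns in the sector order above):
  C_11 = (0.65)(0.90) − (-0.15)(-0.40) = 0.5250
  C_12 = −[(-0.20)(0.90) − (-0.15)(-0.20)] = 0.2100
  C_13 = (-0.20)(-0.40) − (0.65)(-0.20) = 0.2100
  C_21 = −[(0.00)(0.90) − (-0.30)(-0.40)] = 0.1200
  C_22 = (0.80)(0.90) − (-0.30)(-0.20) = 0.6600
  C_23 = −[(0.80)(-0.40) − (0.00)(-0.20)] = 0.3200
  C_31 = (0.00)(-0.15) − (-0.30)(0.65) = 0.1950
  C_32 = −[(0.80)(-0.15) − (-0.30)(-0.20)] = 0.1800
  C_33 = (0.80)(0.65) − (0.00)(-0.20) = 0.5200
det(I−A) = Σ_j (I−A)_1j·C_1j = (0.80)(0.5250) + (0.00)(0.2100) + (-0.30)(0.2100) = 0.3570
adj(I−A) = Cᵀ =
  [ 0.5250   0.1200   0.1950]
  [ 0.2100   0.6600   0.1800]
  [ 0.2100   0.3200   0.5200]
(I − A)⁻¹ = adj(I−A) / det(I−A) ≈
  [   1.4706     0.3361     0.5462]
  [   0.5882     1.8487     0.5042]
  [   0.5882     0.8964     1.4566]
First solve x = (I − A)⁻¹ d = adj(I−A)·d / det(I−A); in particular x_3 = (0.2100·200 + 0.3200·220 + 0.5200·150) / 0.3570 = 190.40 / 0.3570 ≈ 533.3333.
Intermediate flow from 1 to 3: z_13 = a_13 · x_3 = 0.30 × 190.40 / 0.3570 = 57.12 / 0.3570 = 160.00.

z_13 = 160.00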